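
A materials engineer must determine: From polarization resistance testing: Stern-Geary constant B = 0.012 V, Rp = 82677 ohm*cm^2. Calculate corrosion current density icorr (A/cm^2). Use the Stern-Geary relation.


Apply the Stern-Geary relation: icorr = B / Rp
icorr = 0.012 / 82677 = 1.451×10^-7 A/cm^2

1.451×10^-7 A/cm^2


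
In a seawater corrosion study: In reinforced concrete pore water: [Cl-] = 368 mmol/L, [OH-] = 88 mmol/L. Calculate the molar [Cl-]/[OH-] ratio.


Threshold parameter = [Cl-] / [OH-] (molar basis; both in mmol/L, so units cancel)
Ratio = 368 / 88 = 4.18

4.18


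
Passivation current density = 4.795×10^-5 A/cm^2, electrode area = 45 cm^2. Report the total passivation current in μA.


I = i_pass * A, then convert A → μA (×10^6)
I = 4.795×10^-5 * 45 * 10^6 = 2157.75 μA

2157.75 μA


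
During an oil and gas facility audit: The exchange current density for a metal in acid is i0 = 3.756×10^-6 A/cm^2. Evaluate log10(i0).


i0 = 3.756×10^-6 A/cm^2
log10(i0) = -5.425

-5.425


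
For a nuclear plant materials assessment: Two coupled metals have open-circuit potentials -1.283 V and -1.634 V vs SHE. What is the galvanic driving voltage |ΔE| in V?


Driving voltage is the absolute potential difference.
|ΔE| = |-1.283 − (-1.634)| = 0.351 V

0.351 V


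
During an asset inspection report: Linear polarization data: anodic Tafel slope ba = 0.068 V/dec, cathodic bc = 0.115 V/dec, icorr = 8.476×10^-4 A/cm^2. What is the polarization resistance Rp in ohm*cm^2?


Apply the Stern-Geary equation: Rp = ba*bc / (2.303*icorr*(ba+bc))
ba*bc = 0.068*0.115 = 0.00782
ba+bc = 0.183; 2.303*icorr*(ba+bc) = 2.303*8.476×10^-4*0.183 = 3.5722017×10^-4
Rp = 0.00782 / 3.5722017×10^-4 = 21.9 ohm*cm^2

21.9 ohm*cm^2


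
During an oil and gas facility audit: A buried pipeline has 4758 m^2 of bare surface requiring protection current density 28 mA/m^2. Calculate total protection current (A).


I = area * current density, then convert mA → A (÷1000)
I = 4758 * 28 / 1000 = 133.22 A

133.22 A


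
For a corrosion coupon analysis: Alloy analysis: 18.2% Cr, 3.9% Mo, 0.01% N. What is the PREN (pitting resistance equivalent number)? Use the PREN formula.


Apply the PREN formula: PREN = Cr + 3.3*Mo + 16*N
PREN = 18.2 + 3.3*3.9 + 16*0.01
PREN = 18.2 + 12.87 + 0.16 = 31.23

31.23


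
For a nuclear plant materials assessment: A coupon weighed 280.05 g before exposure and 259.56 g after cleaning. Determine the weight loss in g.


Weight loss = initial − final
WL = 280.05 − 259.56 = 20.49 g

20.49 g


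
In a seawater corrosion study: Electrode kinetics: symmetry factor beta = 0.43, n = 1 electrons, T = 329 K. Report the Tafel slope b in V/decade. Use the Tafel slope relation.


Apply the Tafel slope relation: b = 2.303*R*T/(beta*n*F)
Numerator: 2.303 * 8.314 * 329 = 6299.41
Denominator: 0.43 * 1 * 96485 = 41488.55
b = 6299.41 / 41488.55 = 0.152 V/decade

0.152 V/decade


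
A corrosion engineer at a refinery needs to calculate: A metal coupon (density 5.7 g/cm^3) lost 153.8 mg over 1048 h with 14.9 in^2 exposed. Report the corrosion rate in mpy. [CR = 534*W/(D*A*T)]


Apply the mpy weight-loss relation: CR = 534 * W / (D * A * T)
Numerator: 534 * 153.8 = 82129.2
Denominator: 5.7 * 14.9 * 1048 = 89006.64
CR = 82129.2 / 89006.64 = 0.9227 mpy

0.9227 mpy


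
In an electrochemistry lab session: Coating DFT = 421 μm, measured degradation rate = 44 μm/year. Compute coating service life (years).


Service life = thickness / degradation rate
Life = 421 / 44 = 9.6 years

9.6 years


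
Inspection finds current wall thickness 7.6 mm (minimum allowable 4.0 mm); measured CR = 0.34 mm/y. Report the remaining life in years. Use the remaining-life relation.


Apply the remaining-life relation: RL = (t_current − t_min) / CR
RL = (7.6 − 4.0) / 0.34 = 3.6 / 0.34 = 10.6 years

10.6 years


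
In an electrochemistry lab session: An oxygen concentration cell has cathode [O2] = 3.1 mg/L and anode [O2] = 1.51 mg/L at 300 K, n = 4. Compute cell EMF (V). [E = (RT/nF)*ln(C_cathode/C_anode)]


Apply the Nernst concentration-cell relation: E = (RT/nF)*ln(C_cathode/C_anode)
RT/nF = 8.314*300/(4*96485) = 0.00646266 V
ln(3.1/1.51) = 0.71929
E = 0.00646266 * 0.71929 = 0.00465 V

0.00465 V


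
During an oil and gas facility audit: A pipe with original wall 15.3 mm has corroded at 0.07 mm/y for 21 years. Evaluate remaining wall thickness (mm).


Remaining wall = original − CR × time
t = 15.3 − 0.07*21 = 15.3 − 1.47 = 13.83 mm

13.83 mm


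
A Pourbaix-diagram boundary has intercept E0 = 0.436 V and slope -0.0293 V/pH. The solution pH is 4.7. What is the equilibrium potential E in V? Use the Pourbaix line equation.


Apply the Pourbaix line equation: E = E0 + slope*pH
E = 0.436 + (-0.0293)*4.7 = 0.436 + (-0.13771) = 0.29829 V
Rounded to 4 decimal places: E = 0.2983 V

0.2983 V


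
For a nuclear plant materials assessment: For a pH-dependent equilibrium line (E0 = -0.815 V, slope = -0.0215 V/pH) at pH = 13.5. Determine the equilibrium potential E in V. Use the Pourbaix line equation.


Apply the Pourbaix line equation: E = E0 + slope*pH
E = -0.815 + (-0.0215)*13.5 = -0.815 + (-0.29025) = -1.10525 V
Rounded to 3 decimal places: E = -1.105 V

-1.105 V


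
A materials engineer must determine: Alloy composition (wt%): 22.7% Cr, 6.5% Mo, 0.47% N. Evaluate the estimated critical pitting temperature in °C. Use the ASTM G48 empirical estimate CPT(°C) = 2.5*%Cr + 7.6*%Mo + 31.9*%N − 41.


Apply the ASTM G48 empirical CPT estimate: CPT(°C) = 2.5*%Cr + 7.6*%Mo + 31.9*%N − 41
2.5*22.7 = 56.75; 7.6*6.5 = 49.4; 31.9*0.47 = 14.993
CPT = 56.75 + 49.4 + 14.993 − 41 = 80.143 °C
Rounded to 0.1 °C: CPT ≈ 80.1 °C

80.1 °C


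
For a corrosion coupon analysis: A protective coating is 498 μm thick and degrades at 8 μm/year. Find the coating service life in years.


Service life = thickness / degradation rate
Life = 498 / 8 = 62.3 years

62.3 years


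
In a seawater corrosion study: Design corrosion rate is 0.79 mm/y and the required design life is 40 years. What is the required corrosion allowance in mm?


Corrosion allowance = CR × design life
CA = 0.79 * 40 = 31.6 mm

31.6 mm


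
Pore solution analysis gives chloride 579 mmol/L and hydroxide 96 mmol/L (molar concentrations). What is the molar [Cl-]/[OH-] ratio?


Threshold parameter = [Cl-] / [OH-] (molar basis; both in mmol/L, so units cancel)
Ratio = 579 / 96 = 6.03

6.03


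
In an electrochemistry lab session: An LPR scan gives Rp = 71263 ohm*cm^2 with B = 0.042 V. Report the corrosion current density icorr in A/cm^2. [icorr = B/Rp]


Apply the Stern-Geary relation: icorr = B / Rp
icorr = 0.042 / 71263 = 5.894×10^-7 A/cm^2

5.894×10^-7 A/cm^2


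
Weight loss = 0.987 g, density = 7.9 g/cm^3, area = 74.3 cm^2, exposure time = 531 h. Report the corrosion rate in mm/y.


Apply the mm/y weight-loss relation: CR = 87600 * W / (D * A * T)
Numerator: 87600 * 0.987 = 86461.2
Denominator: 7.9 * 74.3 * 531 = 311681.07
CR = 86461.2 / 311681.07 = 0.2774 mm/y

0.2774 mm/y


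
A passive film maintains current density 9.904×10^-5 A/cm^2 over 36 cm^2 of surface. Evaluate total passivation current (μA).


I = i_pass * A, then convert A → μA (×10^6)
I = 9.904×10^-5 * 36 * 10^6 = 3565.44 μA

3565.44 μA


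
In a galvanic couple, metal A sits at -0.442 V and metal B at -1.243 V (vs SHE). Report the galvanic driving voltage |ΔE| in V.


Driving voltage is the absolute potential difference.
|ΔE| = |-0.442 − (-1.243)| = 0.801 V

0.801 V


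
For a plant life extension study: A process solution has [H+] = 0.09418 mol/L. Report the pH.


pH = −log10[H+]
pH = −log10(0.09418) = 1.03

1.03


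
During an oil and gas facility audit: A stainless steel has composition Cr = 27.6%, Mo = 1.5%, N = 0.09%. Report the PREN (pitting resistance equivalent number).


Apply the PREN formula: PREN = Cr + 3.3*Mo + 16*N
PREN = 27.6 + 3.3*1.5 + 16*0.09
PREN = 27.6 + 4.95 + 1.44 = 33.99

33.99


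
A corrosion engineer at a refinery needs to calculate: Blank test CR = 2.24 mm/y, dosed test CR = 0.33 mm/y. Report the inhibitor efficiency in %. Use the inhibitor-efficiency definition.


Apply the inhibitor-efficiency definition: IE = (CR_blank − CR_inh)/CR_blank × 100
IE = (2.24 − 0.33) / 2.24 × 100
IE = 1.91 / 2.24 × 100 = 85.3 %

85.3 %


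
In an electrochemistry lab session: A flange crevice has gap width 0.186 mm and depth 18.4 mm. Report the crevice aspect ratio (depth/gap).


Aspect ratio = depth / gap
Ratio = 18.4 / 0.186 = 98.9

98.9


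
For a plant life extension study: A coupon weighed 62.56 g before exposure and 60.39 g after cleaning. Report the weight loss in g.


Weight loss = initial − final
WL = 62.56 − 60.39 = 2.17 g

2.17 g


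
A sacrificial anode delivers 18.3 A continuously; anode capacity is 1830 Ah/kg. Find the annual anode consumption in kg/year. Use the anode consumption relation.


Annual consumption = current * hours per year / capacity
Rate = 18.3 * 8760 / 1830 = 87.6 kg/year

87.6 kg/year


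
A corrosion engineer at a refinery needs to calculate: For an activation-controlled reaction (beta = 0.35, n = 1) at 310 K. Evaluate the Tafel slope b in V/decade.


Apply the Tafel slope relation: b = 2.303*R*T/(beta*n*F)
Numerator: 2.303 * 8.314 * 310 = 5935.61
Denominator: 0.35 * 1 * 96485 = 33769.75
b = 5935.61 / 33769.75 = 0.1758 V/decade

0.1758 V/decade


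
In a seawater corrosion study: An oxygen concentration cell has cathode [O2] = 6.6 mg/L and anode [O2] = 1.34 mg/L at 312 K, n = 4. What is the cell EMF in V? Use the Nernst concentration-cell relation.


Apply the Nernst concentration-cell relation: E = (RT/nF)*ln(C_cathode/C_anode)
RT/nF = 8.314*312/(4*96485) = 0.00672117 V
ln(6.6/1.34) = 1.5944
E = 0.00672117 * 1.5944 = 0.01072 V

0.01072 V


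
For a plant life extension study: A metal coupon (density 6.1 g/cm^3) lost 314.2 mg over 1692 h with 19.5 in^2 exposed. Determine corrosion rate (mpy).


Apply the mpy weight-loss relation: CR = 534 * W / (D * A * T)
Numerator: 534 * 314.2 = 167782.8
Denominator: 6.1 * 19.5 * 1692 = 201263.4
CR = 167782.8 / 201263.4 = 0.834 mpy

0.834 mpy


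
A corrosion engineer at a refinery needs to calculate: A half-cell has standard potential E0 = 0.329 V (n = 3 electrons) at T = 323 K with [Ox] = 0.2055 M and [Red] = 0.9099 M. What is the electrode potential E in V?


Apply the Nernst equation: E = E0 + (RT/nF)*ln([Ox]/[Red])
Step 1: RT/nF = 8.314*323/(3*96485) = 0.00927751 V
Step 2: [Ox]/[Red] = 0.2055/0.9099 = 0.225849
Step 3: ln(0.225849) = -1.487889
Step 4: correction = 0.00927751 * -1.487889 = -0.014 V
E = 0.329 + -0.014 = 0.315 V

0.315 V


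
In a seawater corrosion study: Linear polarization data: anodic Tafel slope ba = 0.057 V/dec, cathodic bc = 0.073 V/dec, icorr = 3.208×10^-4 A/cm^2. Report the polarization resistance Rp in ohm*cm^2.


Apply the Stern-Geary equation: Rp = ba*bc / (2.303*icorr*(ba+bc))
ba*bc = 0.057*0.073 = 0.004161
ba+bc = 0.13; 2.303*icorr*(ba+bc) = 2.303*3.208×10^-4*0.13 = 9.6044312×10^-5
Rp = 0.004161 / 9.6044312×10^-5 = 43.3 ohm*cm^2

43.3 ohm*cm^2


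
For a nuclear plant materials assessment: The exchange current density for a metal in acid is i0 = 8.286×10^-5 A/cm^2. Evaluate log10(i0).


i0 = 8.286×10^-5 A/cm^2
log10(i0) = -4.082

-4.082


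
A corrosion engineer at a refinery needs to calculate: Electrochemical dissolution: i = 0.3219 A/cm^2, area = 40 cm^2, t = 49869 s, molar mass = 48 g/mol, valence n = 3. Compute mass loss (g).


Apply Faraday's law: m = i*A*t*M / (n*F)
Total charge passed Q = i*A*t = 0.3219*40*49869 = 642113.244 C
m = Q*M/(n*F) = 642113.244*48/(3*96485) = 106.481 g

106.481 g


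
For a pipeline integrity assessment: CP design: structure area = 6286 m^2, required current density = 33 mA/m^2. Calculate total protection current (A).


I = area * current density, then convert mA → A (÷1000)
I = 6286 * 33 / 1000 = 207.44 A

207.44 A


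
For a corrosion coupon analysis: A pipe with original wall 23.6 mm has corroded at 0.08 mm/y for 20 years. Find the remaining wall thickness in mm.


Remaining wall = original − CR × time
t = 23.6 − 0.08*20 = 23.6 − 1.6 = 22.0 mm

22.0 mm


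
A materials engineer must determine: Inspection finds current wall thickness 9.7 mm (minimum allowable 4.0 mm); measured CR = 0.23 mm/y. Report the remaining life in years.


Apply the remaining-life relation: RL = (t_current − t_min) / CR
RL = (9.7 − 4.0) / 0.23 = 5.7 / 0.23 = 24.8 years

24.8 years


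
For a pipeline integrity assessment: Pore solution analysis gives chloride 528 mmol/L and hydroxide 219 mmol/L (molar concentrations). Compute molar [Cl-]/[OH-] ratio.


Threshold parameter = [Cl-] / [OH-] (molar basis; both in mmol/L, so units cancel)
Ratio = 528 / 219 = 2.41

2.41


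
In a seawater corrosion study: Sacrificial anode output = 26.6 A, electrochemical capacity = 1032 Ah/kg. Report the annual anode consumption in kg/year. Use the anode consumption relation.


Annual consumption = current * hours per year / capacity
Rate = 26.6 * 8760 / 1032 = 225.8 kg/year

225.8 kg/year


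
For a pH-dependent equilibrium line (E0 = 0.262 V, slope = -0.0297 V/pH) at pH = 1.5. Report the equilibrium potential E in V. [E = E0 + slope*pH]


Apply the Pourbaix line equation: E = E0 + slope*pH
E = 0.262 + (-0.0297)*1.5 = 0.262 + (-0.04455) = 0.21745 V
Rounded to 4 decimal places: E = 0.2175 V

0.2175 V


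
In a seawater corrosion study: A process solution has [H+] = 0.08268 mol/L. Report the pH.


pH = −log10[H+]
pH = −log10(0.08268) = 1.08

1.08


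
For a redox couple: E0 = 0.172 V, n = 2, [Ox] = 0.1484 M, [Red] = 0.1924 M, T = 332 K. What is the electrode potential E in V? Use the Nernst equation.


Apply the Nernst equation: E = E0 + (RT/nF)*ln([Ox]/[Red])
Step 1: RT/nF = 8.314*332/(2*96485) = 0.01430403 V
Step 2: [Ox]/[Red] = 0.1484/0.1924 = 0.77131
Step 3: ln(0.77131) = -0.259665
Step 4: correction = 0.01430403 * -0.259665 = -0.004 V
E = 0.172 + -0.004 = 0.168 V

0.168 V


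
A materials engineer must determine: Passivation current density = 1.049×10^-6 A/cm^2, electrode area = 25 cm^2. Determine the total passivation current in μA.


I = i_pass * A, then convert A → μA (×10^6)
I = 1.049×10^-6 * 25 * 10^6 = 26.23 μA

26.23 μA


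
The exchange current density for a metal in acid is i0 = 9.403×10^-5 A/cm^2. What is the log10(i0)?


i0 = 9.403×10^-5 A/cm^2
log10(i0) = -4.027

-4.027


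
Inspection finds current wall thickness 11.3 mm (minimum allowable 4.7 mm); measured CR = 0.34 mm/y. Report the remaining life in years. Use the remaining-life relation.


Apply the remaining-life relation: RL = (t_current − t_min) / CR
RL = (11.3 − 4.7) / 0.34 = 6.6 / 0.34 = 19.4 years

19.4 years


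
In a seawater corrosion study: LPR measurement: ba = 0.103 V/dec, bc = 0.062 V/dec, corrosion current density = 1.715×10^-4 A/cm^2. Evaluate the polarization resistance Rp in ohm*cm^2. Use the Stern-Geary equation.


Apply the Stern-Geary equation: Rp = ba*bc / (2.303*icorr*(ba+bc))
ba*bc = 0.103*0.062 = 0.006386
ba+bc = 0.165; 2.303*icorr*(ba+bc) = 2.303*1.715×10^-4*0.165 = 6.5169142×10^-5
Rp = 0.006386 / 6.5169142×10^-5 = 98.0 ohm*cm^2

98.0 ohm*cm^2


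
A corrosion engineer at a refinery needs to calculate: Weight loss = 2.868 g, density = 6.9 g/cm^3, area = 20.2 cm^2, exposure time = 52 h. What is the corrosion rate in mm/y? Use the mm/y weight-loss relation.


Apply the mm/y weight-loss relation: CR = 87600 * W / (D * A * T)
Numerator: 87600 * 2.868 = 251236.8
Denominator: 6.9 * 20.2 * 52 = 7247.76
CR = 251236.8 / 7247.76 = 34.66406 mm/y

34.66406 mm/y


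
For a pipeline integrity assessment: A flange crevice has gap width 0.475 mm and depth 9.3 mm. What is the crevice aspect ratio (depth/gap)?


Aspect ratio = depth / gap
Ratio = 9.3 / 0.475 = 19.6

19.6


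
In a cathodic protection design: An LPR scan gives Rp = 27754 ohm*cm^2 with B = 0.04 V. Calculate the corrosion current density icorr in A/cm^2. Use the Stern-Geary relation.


Apply the Stern-Geary relation: icorr = B / Rp
icorr = 0.04 / 27754 = 1.441×10^-6 A/cm^2

1.441×10^-6 A/cm^2


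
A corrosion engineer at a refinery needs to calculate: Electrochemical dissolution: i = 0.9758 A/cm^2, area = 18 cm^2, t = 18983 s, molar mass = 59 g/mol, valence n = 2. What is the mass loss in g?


Apply Faraday's law: m = i*A*t*M / (n*F)
Total charge passed Q = i*A*t = 0.9758*18*18983 = 333425.0052 C
m = Q*M/(n*F) = 333425.0052*59/(2*96485) = 101.944 g

101.944 g


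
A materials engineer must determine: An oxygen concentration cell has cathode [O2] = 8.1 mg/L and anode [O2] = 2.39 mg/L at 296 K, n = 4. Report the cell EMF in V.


Apply the Nernst concentration-cell relation: E = (RT/nF)*ln(C_cathode/C_anode)
RT/nF = 8.314*296/(4*96485) = 0.00637649 V
ln(8.1/2.39) = 1.22057
E = 0.00637649 * 1.22057 = 0.00778 V

0.00778 V


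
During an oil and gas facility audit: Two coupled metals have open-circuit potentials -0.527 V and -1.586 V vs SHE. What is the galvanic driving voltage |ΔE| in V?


Driving voltage is the absolute potential difference.
|ΔE| = |-0.527 − (-1.586)| = 1.059 V

1.059 V


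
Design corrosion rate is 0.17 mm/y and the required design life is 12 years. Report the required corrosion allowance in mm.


Corrosion allowance = CR × design life
CA = 0.17 * 12 = 2.04 mm

2.04 mm


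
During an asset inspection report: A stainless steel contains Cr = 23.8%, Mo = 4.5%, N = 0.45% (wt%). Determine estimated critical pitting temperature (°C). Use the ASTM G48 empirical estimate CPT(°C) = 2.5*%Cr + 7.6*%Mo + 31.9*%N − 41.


Apply the ASTM G48 empirical CPT estimate: CPT(°C) = 2.5*%Cr + 7.6*%Mo + 31.9*%N − 41
2.5*23.8 = 59.5; 7.6*4.5 = 34.2; 31.9*0.45 = 14.355
CPT = 59.5 + 34.2 + 14.355 − 41 = 67.055 °C
Rounded to 0.1 °C: CPT ≈ 67.1 °C

67.1 °C


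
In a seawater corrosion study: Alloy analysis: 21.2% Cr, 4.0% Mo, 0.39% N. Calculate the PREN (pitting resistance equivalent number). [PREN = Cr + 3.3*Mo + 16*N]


Apply the PREN formula: PREN = Cr + 3.3*Mo + 16*N
PREN = 21.2 + 3.3*4.0 + 16*0.39
PREN = 21.2 + 13.2 + 6.24 = 40.64

40.64


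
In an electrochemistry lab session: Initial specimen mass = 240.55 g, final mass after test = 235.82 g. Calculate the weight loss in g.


Weight loss = initial − final
WL = 240.55 − 235.82 = 4.73 g

4.73 g


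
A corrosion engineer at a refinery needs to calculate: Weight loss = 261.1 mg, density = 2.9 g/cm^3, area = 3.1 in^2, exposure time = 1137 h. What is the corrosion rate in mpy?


Apply the mpy weight-loss relation: CR = 534 * W / (D * A * T)
Numerator: 534 * 261.1 = 139427.4
Denominator: 2.9 * 3.1 * 1137 = 10221.63
CR = 139427.4 / 10221.63 = 13.64 mpy

13.64 mpy


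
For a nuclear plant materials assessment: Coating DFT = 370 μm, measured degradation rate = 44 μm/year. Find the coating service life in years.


Service life = thickness / degradation rate
Life = 370 / 44 = 8.4 years

8.4 years


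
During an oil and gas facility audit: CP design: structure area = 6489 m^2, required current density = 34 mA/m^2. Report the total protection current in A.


I = area * current density, then convert mA → A (÷1000)
I = 6489 * 34 / 1000 = 220.63 A

220.63 A


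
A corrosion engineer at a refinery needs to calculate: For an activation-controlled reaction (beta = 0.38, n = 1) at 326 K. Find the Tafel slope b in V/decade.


Apply the Tafel slope relation: b = 2.303*R*T/(beta*n*F)
Numerator: 2.303 * 8.314 * 326 = 6241.97
Denominator: 0.38 * 1 * 96485 = 36664.3
b = 6241.97 / 36664.3 = 0.1702 V/decade

0.1702 V/decade


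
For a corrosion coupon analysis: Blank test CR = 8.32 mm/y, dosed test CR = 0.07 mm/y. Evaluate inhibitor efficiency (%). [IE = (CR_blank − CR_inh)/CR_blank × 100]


Apply the inhibitor-efficiency definition: IE = (CR_blank − CR_inh)/CR_blank × 100
IE = (8.32 − 0.07) / 8.32 × 100
IE = 8.25 / 8.32 × 100 = 99.2 %

99.2 %


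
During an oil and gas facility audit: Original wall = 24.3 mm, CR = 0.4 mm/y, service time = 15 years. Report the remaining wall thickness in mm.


Remaining wall = original − CR × time
t = 24.3 − 0.4*15 = 24.3 − 6.0 = 18.3 mm

18.3 mm


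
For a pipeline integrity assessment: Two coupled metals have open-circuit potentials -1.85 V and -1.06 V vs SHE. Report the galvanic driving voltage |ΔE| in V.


Driving voltage is the absolute potential difference.
|ΔE| = |-1.85 − (-1.06)| = 0.79 V

0.79 V


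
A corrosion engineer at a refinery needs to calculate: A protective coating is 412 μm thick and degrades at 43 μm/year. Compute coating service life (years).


Service life = thickness / degradation rate
Life = 412 / 43 = 9.6 years

9.6 years


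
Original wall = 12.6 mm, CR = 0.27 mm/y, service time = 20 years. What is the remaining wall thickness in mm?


Remaining wall = original − CR × time
t = 12.6 − 0.27*20 = 12.6 − 5.4 = 7.2 mm

7.2 mm


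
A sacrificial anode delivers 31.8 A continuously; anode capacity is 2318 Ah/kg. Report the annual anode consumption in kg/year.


Annual consumption = current * hours per year / capacity
Rate = 31.8 * 8760 / 2318 = 120.2 kg/year

120.2 kg/year


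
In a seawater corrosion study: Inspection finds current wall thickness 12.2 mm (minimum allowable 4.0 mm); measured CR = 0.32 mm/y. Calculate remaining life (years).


Apply the remaining-life relation: RL = (t_current − t_min) / CR
RL = (12.2 − 4.0) / 0.32 = 8.2 / 0.32 = 25.6 years

25.6 years


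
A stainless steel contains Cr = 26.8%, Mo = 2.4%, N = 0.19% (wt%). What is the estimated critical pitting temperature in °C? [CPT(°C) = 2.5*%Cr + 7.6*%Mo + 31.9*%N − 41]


Apply the ASTM G48 empirical CPT estimate: CPT(°C) = 2.5*%Cr + 7.6*%Mo + 31.9*%N − 41
2.5*26.8 = 67; 7.6*2.4 = 18.24; 31.9*0.19 = 6.061
CPT = 67 + 18.24 + 6.061 − 41 = 50.301 °C
Rounded to 0.1 °C: CPT ≈ 50.3 °C

50.3 °C


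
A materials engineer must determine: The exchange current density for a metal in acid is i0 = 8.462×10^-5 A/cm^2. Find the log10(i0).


i0 = 8.462×10^-5 A/cm^2
log10(i0) = -4.073

-4.073


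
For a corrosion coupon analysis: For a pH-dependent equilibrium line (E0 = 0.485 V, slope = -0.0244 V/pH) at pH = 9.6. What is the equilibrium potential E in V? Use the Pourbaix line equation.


Apply the Pourbaix line equation: E = E0 + slope*pH
E = 0.485 + (-0.0244)*9.6 = 0.485 + (-0.23424) = 0.25076 V
Rounded to 4 decimal places: E = 0.2508 V

0.2508 V


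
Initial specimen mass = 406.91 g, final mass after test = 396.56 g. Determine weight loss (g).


Weight loss = initial − final
WL = 406.91 − 396.56 = 10.35 g

10.35 g


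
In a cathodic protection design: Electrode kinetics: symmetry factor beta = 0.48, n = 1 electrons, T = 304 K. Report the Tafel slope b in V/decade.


Apply the Tafel slope relation: b = 2.303*R*T/(beta*n*F)
Numerator: 2.303 * 8.314 * 304 = 5820.73
Denominator: 0.48 * 1 * 96485 = 46312.8
b = 5820.73 / 46312.8 = 0.126 V/decade

0.126 V/decade


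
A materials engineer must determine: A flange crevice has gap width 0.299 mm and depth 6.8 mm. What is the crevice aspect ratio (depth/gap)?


Aspect ratio = depth / gap
Ratio = 6.8 / 0.299 = 22.7

22.7


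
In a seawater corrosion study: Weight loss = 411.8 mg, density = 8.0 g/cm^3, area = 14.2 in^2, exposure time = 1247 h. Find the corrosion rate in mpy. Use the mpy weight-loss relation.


Apply the mpy weight-loss relation: CR = 534 * W / (D * A * T)
Numerator: 534 * 411.8 = 219901.2
Denominator: 8.0 * 14.2 * 1247 = 141659.2
CR = 219901.2 / 141659.2 = 1.55233 mpy

1.55233 mpy


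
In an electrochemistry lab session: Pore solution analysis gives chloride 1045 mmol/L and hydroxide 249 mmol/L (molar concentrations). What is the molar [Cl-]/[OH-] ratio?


Threshold parameter = [Cl-] / [OH-] (molar basis; both in mmol/L, so units cancel)
Ratio = 1045 / 249 = 4.2

4.2


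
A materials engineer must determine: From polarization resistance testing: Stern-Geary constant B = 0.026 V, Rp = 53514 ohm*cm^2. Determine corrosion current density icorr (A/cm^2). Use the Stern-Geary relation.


Apply the Stern-Geary relation: icorr = B / Rp
icorr = 0.026 / 53514 = 4.859×10^-7 A/cm^2

4.859×10^-7 A/cm^2


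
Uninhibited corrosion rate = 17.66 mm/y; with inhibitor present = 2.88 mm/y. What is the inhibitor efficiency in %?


Apply the inhibitor-efficiency definition: IE = (CR_blank − CR_inh)/CR_blank × 100
IE = (17.66 − 2.88) / 17.66 × 100
IE = 14.78 / 17.66 × 100 = 83.7 %

83.7 %


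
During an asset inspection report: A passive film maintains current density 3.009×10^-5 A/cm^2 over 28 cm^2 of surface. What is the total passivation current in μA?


I = i_pass * A, then convert A → μA (×10^6)
I = 3.009×10^-5 * 28 * 10^6 = 842.52 μA

842.52 μA


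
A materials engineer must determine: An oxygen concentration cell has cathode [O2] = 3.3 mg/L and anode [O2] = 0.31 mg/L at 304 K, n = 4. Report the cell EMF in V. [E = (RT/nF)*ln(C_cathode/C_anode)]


Apply the Nernst concentration-cell relation: E = (RT/nF)*ln(C_cathode/C_anode)
RT/nF = 8.314*304/(4*96485) = 0.00654883 V
ln(3.3/0.31) = 2.36511
E = 0.00654883 * 2.36511 = 0.01549 V

0.01549 V


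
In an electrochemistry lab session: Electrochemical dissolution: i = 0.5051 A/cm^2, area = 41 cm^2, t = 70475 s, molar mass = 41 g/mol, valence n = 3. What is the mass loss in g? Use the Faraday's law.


Apply Faraday's law: m = i*A*t*M / (n*F)
Total charge passed Q = i*A*t = 0.5051*41*70475 = 1459473.8225 C
m = Q*M/(n*F) = 1459473.8225*41/(3*96485) = 206.7279 g

206.7279 g


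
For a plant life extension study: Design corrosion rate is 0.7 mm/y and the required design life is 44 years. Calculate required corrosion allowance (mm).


Corrosion allowance = CR × design life
CA = 0.7 * 44 = 30.8 mm

30.8 mm


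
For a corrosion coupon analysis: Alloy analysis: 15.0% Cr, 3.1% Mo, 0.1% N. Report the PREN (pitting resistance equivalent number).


Apply the PREN formula: PREN = Cr + 3.3*Mo + 16*N
PREN = 15.0 + 3.3*3.1 + 16*0.1
PREN = 15.0 + 10.23 + 1.6 = 26.83

26.83


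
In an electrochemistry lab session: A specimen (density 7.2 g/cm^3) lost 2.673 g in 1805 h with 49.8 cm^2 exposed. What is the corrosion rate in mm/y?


Apply the mm/y weight-loss relation: CR = 87600 * W / (D * A * T)
Numerator: 87600 * 2.673 = 234154.8
Denominator: 7.2 * 49.8 * 1805 = 647200.8
CR = 234154.8 / 647200.8 = 0.361796 mm/y

0.361796 mm/y


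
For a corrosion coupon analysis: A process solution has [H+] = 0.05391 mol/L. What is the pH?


pH = −log10[H+]
pH = −log10(0.05391) = 1.27

1.27


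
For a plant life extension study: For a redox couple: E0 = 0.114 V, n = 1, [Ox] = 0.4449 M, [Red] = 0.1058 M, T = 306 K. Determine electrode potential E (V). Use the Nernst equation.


Apply the Nernst equation: E = E0 + (RT/nF)*ln([Ox]/[Red])
Step 1: RT/nF = 8.314*306/(1*96485) = 0.02636766 V
Step 2: [Ox]/[Red] = 0.4449/0.1058 = 4.205104
Step 3: ln(4.205104) = 1.436299
Step 4: correction = 0.02636766 * 1.436299 = 0.038 V
E = 0.114 + 0.038 = 0.152 V

0.152 V


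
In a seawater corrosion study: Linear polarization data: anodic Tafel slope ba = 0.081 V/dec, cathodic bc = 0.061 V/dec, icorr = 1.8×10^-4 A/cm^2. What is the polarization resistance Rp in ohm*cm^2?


Apply the Stern-Geary equation: Rp = ba*bc / (2.303*icorr*(ba+bc))
ba*bc = 0.081*0.061 = 0.004941
ba+bc = 0.142; 2.303*icorr*(ba+bc) = 2.303*1.8×10^-4*0.142 = 5.886468×10^-5
Rp = 0.004941 / 5.886468×10^-5 = 83.9 ohm*cm^2

83.9 ohm*cm^2


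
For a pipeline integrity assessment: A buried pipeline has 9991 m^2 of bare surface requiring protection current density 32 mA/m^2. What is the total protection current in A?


I = area * current density, then convert mA → A (÷1000)
I = 9991 * 32 / 1000 = 319.71 A

319.71 A


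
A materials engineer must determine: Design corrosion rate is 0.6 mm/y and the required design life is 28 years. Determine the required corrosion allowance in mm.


Corrosion allowance = CR × design life
CA = 0.6 * 28 = 16.8 mm

16.8 mm


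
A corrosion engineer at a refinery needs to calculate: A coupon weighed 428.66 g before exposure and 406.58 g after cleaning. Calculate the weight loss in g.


Weight loss = initial − final
WL = 428.66 − 406.58 = 22.08 g

22.08 g


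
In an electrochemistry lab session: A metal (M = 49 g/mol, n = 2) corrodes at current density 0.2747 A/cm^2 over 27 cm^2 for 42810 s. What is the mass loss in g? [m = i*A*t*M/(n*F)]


Apply Faraday's law: m = i*A*t*M / (n*F)
Total charge passed Q = i*A*t = 0.2747*27*42810 = 317517.489 C
m = Q*M/(n*F) = 317517.489*49/(2*96485) = 80.6258 g

80.6258 g


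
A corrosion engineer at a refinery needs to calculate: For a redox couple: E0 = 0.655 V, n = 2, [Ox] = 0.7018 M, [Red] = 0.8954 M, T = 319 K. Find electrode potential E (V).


Apply the Nernst equation: E = E0 + (RT/nF)*ln([Ox]/[Red])
Step 1: RT/nF = 8.314*319/(2*96485) = 0.01374393 V
Step 2: [Ox]/[Red] = 0.7018/0.8954 = 0.783784
Step 3: ln(0.783784) = -0.243622
Step 4: correction = 0.01374393 * -0.243622 = -0.0033 V
E = 0.655 + -0.0033 = 0.6517 V

0.6517 V


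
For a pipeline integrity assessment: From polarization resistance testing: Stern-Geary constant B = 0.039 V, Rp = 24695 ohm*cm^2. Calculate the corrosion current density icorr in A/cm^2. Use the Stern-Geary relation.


Apply the Stern-Geary relation: icorr = B / Rp
icorr = 0.039 / 24695 = 1.579×10^-6 A/cm^2

1.579×10^-6 A/cm^2


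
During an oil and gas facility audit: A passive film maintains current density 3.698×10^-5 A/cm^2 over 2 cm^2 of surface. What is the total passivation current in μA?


I = i_pass * A, then convert A → μA (×10^6)
I = 3.698×10^-5 * 2 * 10^6 = 73.96 μA

73.96 μA


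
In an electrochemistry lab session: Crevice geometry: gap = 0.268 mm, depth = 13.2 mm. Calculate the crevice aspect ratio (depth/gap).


Aspect ratio = depth / gap
Ratio = 13.2 / 0.268 = 49.3

49.3


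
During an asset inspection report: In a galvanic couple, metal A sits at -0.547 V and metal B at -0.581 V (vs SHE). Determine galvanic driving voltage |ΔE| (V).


Driving voltage is the absolute potential difference.
|ΔE| = |-0.547 − (-0.581)| = 0.034 V

0.034 V


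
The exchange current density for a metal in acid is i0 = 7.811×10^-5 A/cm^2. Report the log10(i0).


i0 = 7.811×10^-5 A/cm^2
log10(i0) = -4.107

-4.107


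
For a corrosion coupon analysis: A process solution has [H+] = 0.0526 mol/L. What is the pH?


pH = −log10[H+]
pH = −log10(0.0526) = 1.28

1.28


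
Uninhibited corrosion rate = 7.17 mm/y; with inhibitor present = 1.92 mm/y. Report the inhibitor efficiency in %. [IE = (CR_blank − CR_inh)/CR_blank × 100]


Apply the inhibitor-efficiency definition: IE = (CR_blank − CR_inh)/CR_blank × 100
IE = (7.17 − 1.92) / 7.17 × 100
IE = 5.25 / 7.17 × 100 = 73.2 %

73.2 %


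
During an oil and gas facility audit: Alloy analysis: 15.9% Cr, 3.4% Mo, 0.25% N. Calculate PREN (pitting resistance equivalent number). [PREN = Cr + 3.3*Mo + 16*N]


Apply the PREN formula: PREN = Cr + 3.3*Mo + 16*N
PREN = 15.9 + 3.3*3.4 + 16*0.25
PREN = 15.9 + 11.22 + 4.0 = 31.12

31.12


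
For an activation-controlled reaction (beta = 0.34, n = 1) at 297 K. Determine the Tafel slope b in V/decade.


Apply the Tafel slope relation: b = 2.303*R*T/(beta*n*F)
Numerator: 2.303 * 8.314 * 297 = 5686.7
Denominator: 0.34 * 1 * 96485 = 32804.9
b = 5686.7 / 32804.9 = 0.1733 V/decade

0.1733 V/decade


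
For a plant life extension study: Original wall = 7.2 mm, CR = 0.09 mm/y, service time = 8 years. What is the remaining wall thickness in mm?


Remaining wall = original − CR × time
t = 7.2 − 0.09*8 = 7.2 − 0.72 = 6.48 mm

6.48 mm


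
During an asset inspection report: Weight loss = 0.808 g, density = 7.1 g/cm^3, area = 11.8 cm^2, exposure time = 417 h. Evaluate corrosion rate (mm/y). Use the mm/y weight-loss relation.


Apply the mm/y weight-loss relation: CR = 87600 * W / (D * A * T)
Numerator: 87600 * 0.808 = 70780.8
Denominator: 7.1 * 11.8 * 417 = 34936.26
CR = 70780.8 / 34936.26 = 2.026 mm/y

2.026 mm/y


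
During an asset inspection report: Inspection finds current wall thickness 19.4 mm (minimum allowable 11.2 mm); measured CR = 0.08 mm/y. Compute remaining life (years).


Apply the remaining-life relation: RL = (t_current − t_min) / CR
RL = (19.4 − 11.2) / 0.08 = 8.2 / 0.08 = 102.5 years

102.5 years


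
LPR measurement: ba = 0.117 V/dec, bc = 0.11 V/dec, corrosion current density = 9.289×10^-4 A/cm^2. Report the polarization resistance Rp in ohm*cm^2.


Apply the Stern-Geary equation: Rp = ba*bc / (2.303*icorr*(ba+bc))
ba*bc = 0.117*0.11 = 0.01287
ba+bc = 0.227; 2.303*icorr*(ba+bc) = 2.303*9.289×10^-4*0.227 = 4.8561127×10^-4
Rp = 0.01287 / 4.8561127×10^-4 = 26.5 ohm*cm^2

26.5 ohm*cm^2


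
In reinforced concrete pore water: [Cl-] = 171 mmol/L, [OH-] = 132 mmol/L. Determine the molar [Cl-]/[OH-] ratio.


Threshold parameter = [Cl-] / [OH-] (molar basis; both in mmol/L, so units cancel)
Ratio = 171 / 132 = 1.3

1.3


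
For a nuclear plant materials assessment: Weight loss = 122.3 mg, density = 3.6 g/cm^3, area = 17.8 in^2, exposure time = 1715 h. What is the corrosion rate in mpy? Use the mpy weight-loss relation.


Apply the mpy weight-loss relation: CR = 534 * W / (D * A * T)
Numerator: 534 * 122.3 = 65308.2
Denominator: 3.6 * 17.8 * 1715 = 109897.2
CR = 65308.2 / 109897.2 = 0.59427 mpy

0.59427 mpy


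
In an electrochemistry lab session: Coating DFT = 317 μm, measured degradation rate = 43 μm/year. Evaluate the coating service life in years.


Service life = thickness / degradation rate
Life = 317 / 43 = 7.4 years

7.4 years


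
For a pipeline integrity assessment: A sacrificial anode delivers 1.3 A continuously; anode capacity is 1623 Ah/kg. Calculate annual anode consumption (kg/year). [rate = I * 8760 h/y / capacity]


Annual consumption = current * hours per year / capacity
Rate = 1.3 * 8760 / 1623 = 7.0 kg/year

7.0 kg/year


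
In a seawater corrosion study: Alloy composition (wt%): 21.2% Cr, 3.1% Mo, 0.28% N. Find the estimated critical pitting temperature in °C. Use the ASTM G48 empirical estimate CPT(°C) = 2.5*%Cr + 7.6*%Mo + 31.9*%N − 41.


Apply the ASTM G48 empirical CPT estimate: CPT(°C) = 2.5*%Cr + 7.6*%Mo + 31.9*%N − 41
2.5*21.2 = 53; 7.6*3.1 = 23.56; 31.9*0.28 = 8.932
CPT = 53 + 23.56 + 8.932 − 41 = 44.492 °C
Rounded to 0.1 °C: CPT ≈ 44.5 °C

44.5 °C


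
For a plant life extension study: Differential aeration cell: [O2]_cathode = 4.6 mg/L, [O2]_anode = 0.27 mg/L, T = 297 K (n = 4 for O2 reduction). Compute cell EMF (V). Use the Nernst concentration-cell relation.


Apply the Nernst concentration-cell relation: E = (RT/nF)*ln(C_cathode/C_anode)
RT/nF = 8.314*297/(4*96485) = 0.00639804 V
ln(4.6/0.27) = 2.83539
E = 0.00639804 * 2.83539 = 0.01814 V

0.01814 V


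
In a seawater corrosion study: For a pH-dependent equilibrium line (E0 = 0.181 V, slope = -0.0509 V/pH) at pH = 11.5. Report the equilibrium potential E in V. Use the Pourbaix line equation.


Apply the Pourbaix line equation: E = E0 + slope*pH
E = 0.181 + (-0.0509)*11.5 = 0.181 + (-0.58535) = -0.40435 V
Rounded to 3 decimal places: E = -0.404 V

-0.404 V


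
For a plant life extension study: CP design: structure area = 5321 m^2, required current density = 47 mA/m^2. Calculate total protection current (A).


I = area * current density, then convert mA → A (÷1000)
I = 5321 * 47 / 1000 = 250.09 A

250.09 A


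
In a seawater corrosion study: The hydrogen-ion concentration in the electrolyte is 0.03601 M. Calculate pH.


pH = −log10[H+]
pH = −log10(0.03601) = 1.44

1.44


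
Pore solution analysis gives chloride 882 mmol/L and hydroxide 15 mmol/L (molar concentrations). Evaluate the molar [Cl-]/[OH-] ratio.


Threshold parameter = [Cl-] / [OH-] (molar basis; both in mmol/L, so units cancel)
Ratio = 882 / 15 = 58.8

58.8


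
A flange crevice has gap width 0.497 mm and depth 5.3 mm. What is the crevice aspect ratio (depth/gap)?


Aspect ratio = depth / gap
Ratio = 5.3 / 0.497 = 10.7

10.7


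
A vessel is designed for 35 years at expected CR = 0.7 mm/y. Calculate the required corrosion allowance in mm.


Corrosion allowance = CR × design life
CA = 0.7 * 35 = 24.5 mm

24.5 mm


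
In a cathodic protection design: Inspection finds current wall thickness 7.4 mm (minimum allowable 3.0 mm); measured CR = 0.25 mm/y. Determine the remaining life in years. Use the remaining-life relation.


Apply the remaining-life relation: RL = (t_current − t_min) / CR
RL = (7.4 − 3.0) / 0.25 = 4.4 / 0.25 = 17.6 years

17.6 years


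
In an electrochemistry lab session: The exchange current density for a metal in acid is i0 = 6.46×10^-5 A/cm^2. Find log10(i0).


i0 = 6.46×10^-5 A/cm^2
log10(i0) = -4.19

-4.19


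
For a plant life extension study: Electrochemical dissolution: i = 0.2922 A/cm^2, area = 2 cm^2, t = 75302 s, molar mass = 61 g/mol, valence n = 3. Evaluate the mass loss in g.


Apply Faraday's law: m = i*A*t*M / (n*F)
Total charge passed Q = i*A*t = 0.2922*2*75302 = 44006.4888 C
m = Q*M/(n*F) = 44006.4888*61/(3*96485) = 9.274 g

9.274 g


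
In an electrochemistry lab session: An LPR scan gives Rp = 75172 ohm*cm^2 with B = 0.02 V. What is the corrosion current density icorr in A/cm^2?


Apply the Stern-Geary relation: icorr = B / Rp
icorr = 0.02 / 75172 = 2.661×10^-7 A/cm^2

2.661×10^-7 A/cm^2


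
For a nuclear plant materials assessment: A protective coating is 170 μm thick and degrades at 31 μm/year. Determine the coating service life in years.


Service life = thickness / degradation rate
Life = 170 / 31 = 5.5 years

5.5 years


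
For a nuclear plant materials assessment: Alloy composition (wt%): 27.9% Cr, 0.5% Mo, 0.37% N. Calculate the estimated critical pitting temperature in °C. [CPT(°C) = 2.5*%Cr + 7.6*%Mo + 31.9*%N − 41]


Apply the ASTM G48 empirical CPT estimate: CPT(°C) = 2.5*%Cr + 7.6*%Mo + 31.9*%N − 41
2.5*27.9 = 69.75; 7.6*0.5 = 3.8; 31.9*0.37 = 11.803
CPT = 69.75 + 3.8 + 11.803 − 41 = 44.353 °C
Rounded to 0.1 °C: CPT ≈ 44.4 °C

44.4 °C


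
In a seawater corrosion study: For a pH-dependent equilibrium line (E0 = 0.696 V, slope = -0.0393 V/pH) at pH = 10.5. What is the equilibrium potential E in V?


Apply the Pourbaix line equation: E = E0 + slope*pH
E = 0.696 + (-0.0393)*10.5 = 0.696 + (-0.41265) = 0.28335 V
Rounded to 4 decimal places: E = 0.2834 V

0.2834 V


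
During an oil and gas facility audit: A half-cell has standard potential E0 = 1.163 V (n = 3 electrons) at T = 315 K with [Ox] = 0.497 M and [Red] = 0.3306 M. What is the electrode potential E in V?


Apply the Nernst equation: E = E0 + (RT/nF)*ln([Ox]/[Red])
Step 1: RT/nF = 8.314*315/(3*96485) = 0.00904773 V
Step 2: [Ox]/[Red] = 0.497/0.3306 = 1.503327
Step 3: ln(1.503327) = 0.407681
Step 4: correction = 0.00904773 * 0.407681 = 0.0037 V
E = 1.163 + 0.0037 = 1.1667 V

1.1667 V


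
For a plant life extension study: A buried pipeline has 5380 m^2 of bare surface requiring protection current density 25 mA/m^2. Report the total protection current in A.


I = area * current density, then convert mA → A (÷1000)
I = 5380 * 25 / 1000 = 134.5 A

134.5 A


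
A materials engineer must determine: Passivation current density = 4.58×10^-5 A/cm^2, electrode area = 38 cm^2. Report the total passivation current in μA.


I = i_pass * A, then convert A → μA (×10^6)
I = 4.58×10^-5 * 38 * 10^6 = 1740.4 μA

1740.4 μA
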